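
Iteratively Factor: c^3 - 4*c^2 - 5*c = (c)*(c^2 - 4*c - 5) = c*(c + 1)*(c - 5)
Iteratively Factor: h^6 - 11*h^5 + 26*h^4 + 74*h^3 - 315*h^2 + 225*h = (h - 5)*(h^5 - 6*h^4 - 4*h^3 + 54*h^2 - 45*h) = h*(h - 5)*(h^4 - 6*h^3 - 4*h^2 + 54*h - 45) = h*(h - 5)*(h + 3)*(h^3 - 9*h^2 + 23*h - 15) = h*(h - 5)^2*(h + 3)*(h^2 - 4*h + 3) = h*(h - 5)^2*(h - 1)*(h + 3)*(h - 3)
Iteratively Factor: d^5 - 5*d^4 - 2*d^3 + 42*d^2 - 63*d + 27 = (d - 1)*(d^4 - 4*d^3 - 6*d^2 + 36*d - 27) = (d - 3)*(d - 1)*(d^3 - d^2 - 9*d + 9) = (d - 3)^2*(d - 1)*(d^2 + 2*d - 3) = (d - 3)^2*(d - 1)^2*(d + 3)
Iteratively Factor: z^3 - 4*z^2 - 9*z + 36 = (z + 3)*(z^2 - 7*z + 12) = (z - 4)*(z + 3)*(z - 3)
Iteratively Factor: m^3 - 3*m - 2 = (m - 2)*(m^2 + 2*m + 1) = (m - 2)*(m + 1)*(m + 1)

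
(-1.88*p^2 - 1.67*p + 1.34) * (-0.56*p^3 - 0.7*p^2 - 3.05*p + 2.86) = 1.0528*p^5 + 2.2512*p^4 + 6.1526*p^3 - 1.2213*p^2 - 8.8632*p + 3.8324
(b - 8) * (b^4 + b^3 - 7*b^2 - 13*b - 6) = b^5 - 7*b^4 - 15*b^3 + 43*b^2 + 98*b + 48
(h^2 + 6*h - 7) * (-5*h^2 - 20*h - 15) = -5*h^4 - 50*h^3 - 100*h^2 + 50*h + 105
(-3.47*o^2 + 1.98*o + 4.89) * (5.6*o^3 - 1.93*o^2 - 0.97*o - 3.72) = -19.432*o^5 + 17.7851*o^4 + 26.9285*o^3 + 1.5501*o^2 - 12.1089*o - 18.1908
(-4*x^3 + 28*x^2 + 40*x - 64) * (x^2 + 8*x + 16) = -4*x^5 - 4*x^4 + 200*x^3 + 704*x^2 + 128*x - 1024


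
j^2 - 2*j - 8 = (j - 4)*(j + 2)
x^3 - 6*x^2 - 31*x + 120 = (x - 8)*(x - 3)*(x + 5)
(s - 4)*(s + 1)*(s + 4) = s^3 + s^2 - 16*s - 16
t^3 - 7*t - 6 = (t - 3)*(t + 1)*(t + 2)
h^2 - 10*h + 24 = (h - 6)*(h - 4)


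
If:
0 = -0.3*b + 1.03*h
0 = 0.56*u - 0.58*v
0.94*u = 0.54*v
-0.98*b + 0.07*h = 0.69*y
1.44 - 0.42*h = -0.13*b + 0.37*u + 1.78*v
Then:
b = -187.75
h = -54.68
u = 0.00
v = 0.00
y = 261.11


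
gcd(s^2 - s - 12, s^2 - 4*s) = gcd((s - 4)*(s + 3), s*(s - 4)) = s - 4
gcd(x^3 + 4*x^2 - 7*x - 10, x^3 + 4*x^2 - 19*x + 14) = x - 2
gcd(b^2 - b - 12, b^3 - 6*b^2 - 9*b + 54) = b + 3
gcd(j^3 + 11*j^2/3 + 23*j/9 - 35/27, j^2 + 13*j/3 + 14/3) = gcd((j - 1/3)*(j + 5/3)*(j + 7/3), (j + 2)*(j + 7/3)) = j + 7/3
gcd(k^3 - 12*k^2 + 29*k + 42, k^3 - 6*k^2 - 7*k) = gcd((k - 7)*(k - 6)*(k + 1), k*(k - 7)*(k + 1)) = k^2 - 6*k - 7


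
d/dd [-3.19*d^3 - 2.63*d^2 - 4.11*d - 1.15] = -9.57*d^2 - 5.26*d - 4.11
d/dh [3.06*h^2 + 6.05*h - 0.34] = 6.12*h + 6.05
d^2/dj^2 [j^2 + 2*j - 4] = 2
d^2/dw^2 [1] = 0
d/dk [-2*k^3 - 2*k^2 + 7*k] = -6*k^2 - 4*k + 7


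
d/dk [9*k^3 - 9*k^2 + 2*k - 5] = 27*k^2 - 18*k + 2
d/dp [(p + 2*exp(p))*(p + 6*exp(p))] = 8*p*exp(p) + 2*p + 24*exp(2*p) + 8*exp(p)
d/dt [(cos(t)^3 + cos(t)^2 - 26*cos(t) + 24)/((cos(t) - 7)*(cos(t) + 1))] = (-cos(t)^4 + 12*cos(t)^3 + cos(t)^2 + 62*cos(t) - 326)*sin(t)/((cos(t) - 7)^2*(cos(t) + 1)^2)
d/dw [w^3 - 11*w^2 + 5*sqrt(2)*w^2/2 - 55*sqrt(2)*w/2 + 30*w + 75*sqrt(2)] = 3*w^2 - 22*w + 5*sqrt(2)*w - 55*sqrt(2)/2 + 30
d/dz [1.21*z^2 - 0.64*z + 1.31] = 2.42*z - 0.64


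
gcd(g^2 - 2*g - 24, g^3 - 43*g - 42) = 1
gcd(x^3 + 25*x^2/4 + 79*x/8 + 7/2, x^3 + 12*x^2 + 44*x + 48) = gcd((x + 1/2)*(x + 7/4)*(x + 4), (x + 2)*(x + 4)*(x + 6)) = x + 4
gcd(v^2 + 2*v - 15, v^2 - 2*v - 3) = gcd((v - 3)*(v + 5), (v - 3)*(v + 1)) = v - 3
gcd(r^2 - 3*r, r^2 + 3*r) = r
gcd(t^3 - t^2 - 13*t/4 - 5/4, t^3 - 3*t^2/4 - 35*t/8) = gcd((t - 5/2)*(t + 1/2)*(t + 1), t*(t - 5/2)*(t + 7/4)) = t - 5/2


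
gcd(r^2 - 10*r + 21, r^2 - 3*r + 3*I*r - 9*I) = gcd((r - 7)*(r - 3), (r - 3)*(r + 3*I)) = r - 3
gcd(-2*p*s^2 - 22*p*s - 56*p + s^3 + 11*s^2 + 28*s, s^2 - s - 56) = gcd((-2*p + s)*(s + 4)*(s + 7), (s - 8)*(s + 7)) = s + 7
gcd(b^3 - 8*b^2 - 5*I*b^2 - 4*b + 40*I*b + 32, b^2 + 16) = b - 4*I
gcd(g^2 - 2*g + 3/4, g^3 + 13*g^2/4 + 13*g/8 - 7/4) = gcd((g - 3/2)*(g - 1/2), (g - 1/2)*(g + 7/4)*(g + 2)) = g - 1/2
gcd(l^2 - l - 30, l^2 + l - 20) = l + 5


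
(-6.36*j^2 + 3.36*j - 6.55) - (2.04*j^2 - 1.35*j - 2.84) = -8.4*j^2 + 4.71*j - 3.71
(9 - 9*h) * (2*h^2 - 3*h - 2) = -18*h^3 + 45*h^2 - 9*h - 18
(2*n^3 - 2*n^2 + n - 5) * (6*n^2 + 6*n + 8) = 12*n^5 + 10*n^3 - 40*n^2 - 22*n - 40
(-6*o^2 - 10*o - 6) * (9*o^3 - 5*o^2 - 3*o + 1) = -54*o^5 - 60*o^4 + 14*o^3 + 54*o^2 + 8*o - 6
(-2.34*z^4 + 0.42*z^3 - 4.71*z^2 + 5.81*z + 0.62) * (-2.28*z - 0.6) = 5.3352*z^5 + 0.4464*z^4 + 10.4868*z^3 - 10.4208*z^2 - 4.8996*z - 0.372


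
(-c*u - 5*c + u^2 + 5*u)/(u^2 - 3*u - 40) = (-c + u)/(u - 8)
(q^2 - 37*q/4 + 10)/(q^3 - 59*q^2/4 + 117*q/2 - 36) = (4*q - 5)/(4*q^2 - 27*q + 18)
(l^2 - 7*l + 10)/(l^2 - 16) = (l^2 - 7*l + 10)/(l^2 - 16)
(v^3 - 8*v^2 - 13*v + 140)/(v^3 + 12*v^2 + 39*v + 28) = (v^2 - 12*v + 35)/(v^2 + 8*v + 7)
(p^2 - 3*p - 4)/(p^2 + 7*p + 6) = (p - 4)/(p + 6)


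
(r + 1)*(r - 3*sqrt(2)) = r^2 - 3*sqrt(2)*r + r - 3*sqrt(2)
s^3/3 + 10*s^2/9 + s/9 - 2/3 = (s/3 + 1/3)*(s - 2/3)*(s + 3)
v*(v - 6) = v^2 - 6*v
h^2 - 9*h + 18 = (h - 6)*(h - 3)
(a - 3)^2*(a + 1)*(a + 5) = a^4 - 22*a^2 + 24*a + 45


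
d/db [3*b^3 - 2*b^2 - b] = 9*b^2 - 4*b - 1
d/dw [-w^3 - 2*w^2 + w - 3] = -3*w^2 - 4*w + 1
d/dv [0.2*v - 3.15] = 0.200000000000000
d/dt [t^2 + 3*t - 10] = 2*t + 3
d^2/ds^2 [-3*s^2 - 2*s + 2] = -6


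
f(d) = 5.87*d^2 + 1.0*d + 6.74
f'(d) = 11.74*d + 1.0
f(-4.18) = 105.12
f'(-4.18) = -48.07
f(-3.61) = 79.63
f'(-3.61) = -41.38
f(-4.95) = 145.62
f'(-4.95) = -57.11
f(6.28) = 244.52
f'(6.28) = 74.73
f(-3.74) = 85.11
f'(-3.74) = -42.91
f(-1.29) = 15.22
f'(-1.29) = -14.14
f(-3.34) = 68.88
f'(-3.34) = -38.21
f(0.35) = 7.81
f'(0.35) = 5.11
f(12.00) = 864.02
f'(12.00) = 141.88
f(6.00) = 224.06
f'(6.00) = 71.44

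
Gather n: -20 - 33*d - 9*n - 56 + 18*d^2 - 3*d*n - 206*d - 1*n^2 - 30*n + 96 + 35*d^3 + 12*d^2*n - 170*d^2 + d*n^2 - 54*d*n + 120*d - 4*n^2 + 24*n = 35*d^3 - 152*d^2 - 119*d + n^2*(d - 5) + n*(12*d^2 - 57*d - 15) + 20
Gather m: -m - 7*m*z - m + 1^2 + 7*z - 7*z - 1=m*(-7*z - 2)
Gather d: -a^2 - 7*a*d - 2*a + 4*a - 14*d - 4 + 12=-a^2 + 2*a + d*(-7*a - 14) + 8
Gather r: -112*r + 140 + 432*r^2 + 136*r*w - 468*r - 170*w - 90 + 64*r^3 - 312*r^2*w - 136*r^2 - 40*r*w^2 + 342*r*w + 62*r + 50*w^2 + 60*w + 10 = 64*r^3 + r^2*(296 - 312*w) + r*(-40*w^2 + 478*w - 518) + 50*w^2 - 110*w + 60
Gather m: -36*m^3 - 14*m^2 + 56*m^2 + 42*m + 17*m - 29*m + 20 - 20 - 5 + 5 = -36*m^3 + 42*m^2 + 30*m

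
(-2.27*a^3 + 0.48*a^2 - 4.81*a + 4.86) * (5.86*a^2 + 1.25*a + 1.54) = -13.3022*a^5 - 0.0246999999999997*a^4 - 31.0824*a^3 + 23.2063*a^2 - 1.3324*a + 7.4844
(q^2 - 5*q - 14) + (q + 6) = q^2 - 4*q - 8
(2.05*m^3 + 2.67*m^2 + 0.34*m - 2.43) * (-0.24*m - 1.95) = -0.492*m^4 - 4.6383*m^3 - 5.2881*m^2 - 0.0798*m + 4.7385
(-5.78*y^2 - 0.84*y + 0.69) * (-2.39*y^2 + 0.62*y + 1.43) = 13.8142*y^4 - 1.576*y^3 - 10.4353*y^2 - 0.7734*y + 0.9867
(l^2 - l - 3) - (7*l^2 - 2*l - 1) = -6*l^2 + l - 2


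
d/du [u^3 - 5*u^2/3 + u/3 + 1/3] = 3*u^2 - 10*u/3 + 1/3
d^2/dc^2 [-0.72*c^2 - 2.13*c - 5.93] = -1.44000000000000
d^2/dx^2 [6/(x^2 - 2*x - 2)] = 12*(x^2 - 2*x - 4*(x - 1)^2 - 2)/(-x^2 + 2*x + 2)^3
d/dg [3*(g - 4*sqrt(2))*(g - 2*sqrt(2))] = 6*g - 18*sqrt(2)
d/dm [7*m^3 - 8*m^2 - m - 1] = 21*m^2 - 16*m - 1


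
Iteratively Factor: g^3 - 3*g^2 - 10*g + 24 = (g - 2)*(g^2 - g - 12) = (g - 2)*(g + 3)*(g - 4)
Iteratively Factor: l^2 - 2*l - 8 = (l + 2)*(l - 4)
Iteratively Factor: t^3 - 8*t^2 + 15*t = (t - 3)*(t^2 - 5*t) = t*(t - 3)*(t - 5)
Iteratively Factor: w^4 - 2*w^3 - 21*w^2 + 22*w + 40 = (w + 4)*(w^3 - 6*w^2 + 3*w + 10) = (w + 1)*(w + 4)*(w^2 - 7*w + 10) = (w - 5)*(w + 1)*(w + 4)*(w - 2)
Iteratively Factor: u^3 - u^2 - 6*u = (u + 2)*(u^2 - 3*u) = (u - 3)*(u + 2)*(u)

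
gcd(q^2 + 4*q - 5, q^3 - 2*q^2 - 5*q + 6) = q - 1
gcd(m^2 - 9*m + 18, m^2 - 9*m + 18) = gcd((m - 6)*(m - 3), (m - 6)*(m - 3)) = m^2 - 9*m + 18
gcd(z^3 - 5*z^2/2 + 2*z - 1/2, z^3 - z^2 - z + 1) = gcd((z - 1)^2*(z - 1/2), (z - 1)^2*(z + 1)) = z^2 - 2*z + 1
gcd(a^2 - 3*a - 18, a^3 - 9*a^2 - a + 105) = a + 3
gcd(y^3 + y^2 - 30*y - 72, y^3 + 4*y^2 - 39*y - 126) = y^2 - 3*y - 18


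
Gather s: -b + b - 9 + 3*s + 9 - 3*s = 0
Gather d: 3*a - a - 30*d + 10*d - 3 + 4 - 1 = 2*a - 20*d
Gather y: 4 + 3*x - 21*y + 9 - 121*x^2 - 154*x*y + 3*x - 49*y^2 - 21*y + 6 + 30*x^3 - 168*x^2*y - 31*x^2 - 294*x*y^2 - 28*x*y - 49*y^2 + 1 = 30*x^3 - 152*x^2 + 6*x + y^2*(-294*x - 98) + y*(-168*x^2 - 182*x - 42) + 20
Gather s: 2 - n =2 - n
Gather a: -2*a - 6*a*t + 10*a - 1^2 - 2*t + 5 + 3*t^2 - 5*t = a*(8 - 6*t) + 3*t^2 - 7*t + 4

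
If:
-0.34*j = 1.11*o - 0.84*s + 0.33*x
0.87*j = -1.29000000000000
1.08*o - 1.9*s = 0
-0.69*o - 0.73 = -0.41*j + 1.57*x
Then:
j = -1.48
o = 1.61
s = 0.92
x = -1.56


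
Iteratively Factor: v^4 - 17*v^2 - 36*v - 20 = (v - 5)*(v^3 + 5*v^2 + 8*v + 4) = (v - 5)*(v + 2)*(v^2 + 3*v + 2) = (v - 5)*(v + 1)*(v + 2)*(v + 2)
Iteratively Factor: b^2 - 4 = (b - 2)*(b + 2)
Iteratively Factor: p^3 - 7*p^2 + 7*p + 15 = (p - 5)*(p^2 - 2*p - 3) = (p - 5)*(p - 3)*(p + 1)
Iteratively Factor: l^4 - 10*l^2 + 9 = (l + 3)*(l^3 - 3*l^2 - l + 3) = (l - 1)*(l + 3)*(l^2 - 2*l - 3) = (l - 3)*(l - 1)*(l + 3)*(l + 1)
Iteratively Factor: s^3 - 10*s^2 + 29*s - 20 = (s - 4)*(s^2 - 6*s + 5) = (s - 4)*(s - 1)*(s - 5)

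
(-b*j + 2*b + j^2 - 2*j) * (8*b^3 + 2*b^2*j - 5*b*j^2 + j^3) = -8*b^4*j + 16*b^4 + 6*b^3*j^2 - 12*b^3*j + 7*b^2*j^3 - 14*b^2*j^2 - 6*b*j^4 + 12*b*j^3 + j^5 - 2*j^4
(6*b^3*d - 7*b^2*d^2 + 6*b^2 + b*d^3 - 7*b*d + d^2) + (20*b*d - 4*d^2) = 6*b^3*d - 7*b^2*d^2 + 6*b^2 + b*d^3 + 13*b*d - 3*d^2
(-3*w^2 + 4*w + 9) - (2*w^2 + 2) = -5*w^2 + 4*w + 7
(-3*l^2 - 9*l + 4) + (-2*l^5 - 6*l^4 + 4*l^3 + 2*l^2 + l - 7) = -2*l^5 - 6*l^4 + 4*l^3 - l^2 - 8*l - 3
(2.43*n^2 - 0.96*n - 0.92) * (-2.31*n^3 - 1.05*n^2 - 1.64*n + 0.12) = -5.6133*n^5 - 0.3339*n^4 - 0.852*n^3 + 2.832*n^2 + 1.3936*n - 0.1104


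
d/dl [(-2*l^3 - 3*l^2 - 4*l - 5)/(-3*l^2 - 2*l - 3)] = 2*(3*l^4 + 4*l^3 + 6*l^2 - 6*l + 1)/(9*l^4 + 12*l^3 + 22*l^2 + 12*l + 9)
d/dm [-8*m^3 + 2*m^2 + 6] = 4*m*(1 - 6*m)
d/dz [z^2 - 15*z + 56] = 2*z - 15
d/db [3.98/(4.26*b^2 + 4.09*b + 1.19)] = (-33.9096*b - 16.2782)/(4.26*b^2 + 4.09*b + 1.19)^2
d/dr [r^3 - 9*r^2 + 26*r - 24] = 3*r^2 - 18*r + 26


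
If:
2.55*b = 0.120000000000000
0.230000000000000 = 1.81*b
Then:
No Solution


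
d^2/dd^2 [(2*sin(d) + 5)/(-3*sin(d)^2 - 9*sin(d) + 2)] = (18*sin(d)^5 + 126*sin(d)^4 + 441*sin(d)^3 + 291*sin(d)^2 - 784*sin(d) - 942)/(3*sin(d)^2 + 9*sin(d) - 2)^3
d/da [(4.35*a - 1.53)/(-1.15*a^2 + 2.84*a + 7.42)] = (5.0025*a^2 - 3.519*a + 36.6222)/(1.3225*a^4 - 6.532*a^3 - 9.0004*a^2 + 42.1456*a + 55.0564)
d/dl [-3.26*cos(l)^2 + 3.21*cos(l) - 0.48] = (6.52*cos(l) - 3.21)*sin(l)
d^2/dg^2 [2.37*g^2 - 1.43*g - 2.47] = 4.74000000000000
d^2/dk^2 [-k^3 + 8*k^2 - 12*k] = 16 - 6*k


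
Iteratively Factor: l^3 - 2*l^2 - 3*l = (l + 1)*(l^2 - 3*l) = l*(l + 1)*(l - 3)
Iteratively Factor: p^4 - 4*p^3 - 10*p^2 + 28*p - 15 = (p - 5)*(p^3 + p^2 - 5*p + 3) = (p - 5)*(p + 3)*(p^2 - 2*p + 1) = (p - 5)*(p - 1)*(p + 3)*(p - 1)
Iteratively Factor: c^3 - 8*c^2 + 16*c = (c)*(c^2 - 8*c + 16) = c*(c - 4)*(c - 4)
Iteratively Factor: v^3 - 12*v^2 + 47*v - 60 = (v - 4)*(v^2 - 8*v + 15) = (v - 5)*(v - 4)*(v - 3)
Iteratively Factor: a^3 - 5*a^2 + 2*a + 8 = (a - 2)*(a^2 - 3*a - 4) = (a - 2)*(a + 1)*(a - 4)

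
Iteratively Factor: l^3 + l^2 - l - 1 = (l - 1)*(l^2 + 2*l + 1) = (l - 1)*(l + 1)*(l + 1)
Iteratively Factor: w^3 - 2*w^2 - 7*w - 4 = (w - 4)*(w^2 + 2*w + 1) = (w - 4)*(w + 1)*(w + 1)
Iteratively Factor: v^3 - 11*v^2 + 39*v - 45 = (v - 5)*(v^2 - 6*v + 9) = (v - 5)*(v - 3)*(v - 3)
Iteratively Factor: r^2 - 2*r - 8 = (r + 2)*(r - 4)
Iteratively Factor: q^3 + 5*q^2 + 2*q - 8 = (q - 1)*(q^2 + 6*q + 8) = (q - 1)*(q + 4)*(q + 2)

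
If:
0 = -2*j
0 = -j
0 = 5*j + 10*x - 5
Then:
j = 0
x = 1/2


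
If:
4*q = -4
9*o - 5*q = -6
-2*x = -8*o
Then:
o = -11/9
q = -1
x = -44/9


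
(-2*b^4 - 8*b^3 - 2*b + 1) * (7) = -14*b^4 - 56*b^3 - 14*b + 7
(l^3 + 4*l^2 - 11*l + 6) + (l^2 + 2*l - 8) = l^3 + 5*l^2 - 9*l - 2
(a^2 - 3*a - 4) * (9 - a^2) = -a^4 + 3*a^3 + 13*a^2 - 27*a - 36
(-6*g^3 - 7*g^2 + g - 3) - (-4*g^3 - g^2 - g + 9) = -2*g^3 - 6*g^2 + 2*g - 12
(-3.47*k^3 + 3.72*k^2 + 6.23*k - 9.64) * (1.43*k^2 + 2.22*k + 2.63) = -4.9621*k^5 - 2.3838*k^4 + 8.0412*k^3 + 9.829*k^2 - 5.0159*k - 25.3532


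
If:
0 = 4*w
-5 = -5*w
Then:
No Solution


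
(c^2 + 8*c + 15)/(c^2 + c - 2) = (c^2 + 8*c + 15)/(c^2 + c - 2)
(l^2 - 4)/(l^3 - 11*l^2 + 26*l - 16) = (l + 2)/(l^2 - 9*l + 8)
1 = 1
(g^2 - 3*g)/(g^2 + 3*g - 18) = g/(g + 6)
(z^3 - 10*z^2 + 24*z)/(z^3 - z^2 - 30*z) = (z - 4)/(z + 5)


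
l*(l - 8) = l^2 - 8*l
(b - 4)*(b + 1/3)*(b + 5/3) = b^3 - 2*b^2 - 67*b/9 - 20/9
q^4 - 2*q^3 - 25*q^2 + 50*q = q*(q - 5)*(q - 2)*(q + 5)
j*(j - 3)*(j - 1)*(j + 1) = j^4 - 3*j^3 - j^2 + 3*j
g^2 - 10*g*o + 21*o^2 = (g - 7*o)*(g - 3*o)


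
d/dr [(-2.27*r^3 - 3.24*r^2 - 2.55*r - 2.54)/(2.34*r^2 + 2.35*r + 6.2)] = (-5.3118*r^4 - 10.669*r^3 - 43.869*r^2 - 28.2888*r - 9.841)/(5.4756*r^4 + 10.998*r^3 + 34.5385*r^2 + 29.14*r + 38.44)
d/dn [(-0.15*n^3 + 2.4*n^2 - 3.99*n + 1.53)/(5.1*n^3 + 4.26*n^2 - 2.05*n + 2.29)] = (4.44089209850063e-16*n^5 - 12.879*n^4 + 41.313*n^3 - 12.3621*n^2 - 2.0436*n - 6.0006)/(26.01*n^6 + 43.452*n^5 - 2.7624*n^4 + 5.892*n^3 + 23.7133*n^2 - 9.389*n + 5.2441)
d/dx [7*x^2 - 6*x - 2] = 14*x - 6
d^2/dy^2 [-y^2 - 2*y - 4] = -2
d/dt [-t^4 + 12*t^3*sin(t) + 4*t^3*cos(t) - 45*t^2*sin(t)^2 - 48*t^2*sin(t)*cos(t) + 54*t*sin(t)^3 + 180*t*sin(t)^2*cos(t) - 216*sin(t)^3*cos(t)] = -4*t^3*sin(t) + 12*t^3*cos(t) - 4*t^3 + 96*t^2*sin(t)^2 - 90*t^2*sin(t)*cos(t) + 36*t^2*sin(t) + 12*t^2*cos(t) - 48*t^2 - 540*t*sin(t)^3 + 162*t*sin(t)^2*cos(t) - 90*t*sin(t)^2 - 96*t*sin(t)*cos(t) + 360*t*sin(t) + 864*sin(t)^4 + 54*sin(t)^3 + 180*sin(t)^2*cos(t) - 648*sin(t)^2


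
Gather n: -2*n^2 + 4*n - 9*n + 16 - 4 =-2*n^2 - 5*n + 12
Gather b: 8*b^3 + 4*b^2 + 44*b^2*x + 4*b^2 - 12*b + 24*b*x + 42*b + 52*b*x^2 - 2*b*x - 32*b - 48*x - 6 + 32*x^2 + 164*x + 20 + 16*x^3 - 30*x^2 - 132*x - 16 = 8*b^3 + b^2*(44*x + 8) + b*(52*x^2 + 22*x - 2) + 16*x^3 + 2*x^2 - 16*x - 2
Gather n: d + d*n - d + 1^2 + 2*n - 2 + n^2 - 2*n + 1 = d*n + n^2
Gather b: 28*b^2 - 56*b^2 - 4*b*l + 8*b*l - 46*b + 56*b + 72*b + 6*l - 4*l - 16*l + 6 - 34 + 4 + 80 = -28*b^2 + b*(4*l + 82) - 14*l + 56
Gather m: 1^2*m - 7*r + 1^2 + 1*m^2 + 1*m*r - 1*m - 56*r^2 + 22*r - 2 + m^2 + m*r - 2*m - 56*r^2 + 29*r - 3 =2*m^2 + m*(2*r - 2) - 112*r^2 + 44*r - 4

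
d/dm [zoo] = 0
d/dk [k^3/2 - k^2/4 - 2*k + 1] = 3*k^2/2 - k/2 - 2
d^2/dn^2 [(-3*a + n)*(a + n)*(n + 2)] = -4*a + 6*n + 4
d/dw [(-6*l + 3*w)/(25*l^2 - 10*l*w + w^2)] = 3*(-l - w)/(-125*l^3 + 75*l^2*w - 15*l*w^2 + w^3)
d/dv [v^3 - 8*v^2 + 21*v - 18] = 3*v^2 - 16*v + 21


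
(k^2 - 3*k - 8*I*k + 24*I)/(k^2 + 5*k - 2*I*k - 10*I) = (k^2 - k*(3 + 8*I) + 24*I)/(k^2 + k*(5 - 2*I) - 10*I)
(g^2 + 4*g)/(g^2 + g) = (g + 4)/(g + 1)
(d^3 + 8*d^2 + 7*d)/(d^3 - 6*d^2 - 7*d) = (d + 7)/(d - 7)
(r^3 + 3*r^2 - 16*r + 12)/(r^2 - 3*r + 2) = r + 6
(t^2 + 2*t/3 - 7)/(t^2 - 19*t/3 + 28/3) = (t + 3)/(t - 4)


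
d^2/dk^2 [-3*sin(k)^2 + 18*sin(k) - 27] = -18*sin(k) - 6*cos(2*k)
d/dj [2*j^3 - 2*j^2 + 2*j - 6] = 6*j^2 - 4*j + 2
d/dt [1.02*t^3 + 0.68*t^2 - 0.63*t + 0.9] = 3.06*t^2 + 1.36*t - 0.63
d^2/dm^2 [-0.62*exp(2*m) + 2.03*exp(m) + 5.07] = (2.03 - 2.48*exp(m))*exp(m)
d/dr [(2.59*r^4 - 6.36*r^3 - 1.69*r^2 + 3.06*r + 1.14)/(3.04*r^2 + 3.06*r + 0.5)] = (15.7472*r^5 + 4.4418*r^4 - 33.7432*r^3 - 24.0138*r^2 - 8.6212*r - 1.9584)/(9.2416*r^4 + 18.6048*r^3 + 12.4036*r^2 + 3.06*r + 0.25)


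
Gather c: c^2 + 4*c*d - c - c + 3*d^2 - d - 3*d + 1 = c^2 + c*(4*d - 2) + 3*d^2 - 4*d + 1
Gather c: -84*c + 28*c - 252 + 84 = -56*c - 168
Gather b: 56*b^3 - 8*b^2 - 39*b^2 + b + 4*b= 56*b^3 - 47*b^2 + 5*b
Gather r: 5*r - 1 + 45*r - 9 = 50*r - 10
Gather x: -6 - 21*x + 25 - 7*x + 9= 28 - 28*x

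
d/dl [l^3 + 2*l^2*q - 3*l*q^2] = 3*l^2 + 4*l*q - 3*q^2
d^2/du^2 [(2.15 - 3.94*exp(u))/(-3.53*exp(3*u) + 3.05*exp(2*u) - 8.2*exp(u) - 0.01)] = (196.383784*exp(6*u) - 368.378445*exp(5*u) - 164.909385*exp(4*u) - 107.737966*exp(3*u) + 162.718575*exp(2*u) - 145.15138*exp(u) + 0.176694)*exp(u)/(43.986977*exp(9*u) - 114.017235*exp(8*u) + 405.051615*exp(7*u) - 557.710598*exp(6*u) + 940.26711*exp(5*u) - 613.230165*exp(4*u) + 549.868459*exp(3*u) + 2.016285*exp(2*u) + 0.00246*exp(u) + 1.0e-6)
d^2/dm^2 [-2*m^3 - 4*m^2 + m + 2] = -12*m - 8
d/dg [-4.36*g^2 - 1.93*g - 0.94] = -8.72*g - 1.93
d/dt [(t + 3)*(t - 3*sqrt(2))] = 2*t - 3*sqrt(2) + 3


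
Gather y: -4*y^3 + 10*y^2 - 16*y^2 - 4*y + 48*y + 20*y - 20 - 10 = -4*y^3 - 6*y^2 + 64*y - 30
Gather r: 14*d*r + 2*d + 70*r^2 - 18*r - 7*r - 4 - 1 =2*d + 70*r^2 + r*(14*d - 25) - 5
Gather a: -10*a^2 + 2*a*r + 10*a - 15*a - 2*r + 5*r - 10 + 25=-10*a^2 + a*(2*r - 5) + 3*r + 15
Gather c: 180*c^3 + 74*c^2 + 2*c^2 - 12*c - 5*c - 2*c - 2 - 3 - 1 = 180*c^3 + 76*c^2 - 19*c - 6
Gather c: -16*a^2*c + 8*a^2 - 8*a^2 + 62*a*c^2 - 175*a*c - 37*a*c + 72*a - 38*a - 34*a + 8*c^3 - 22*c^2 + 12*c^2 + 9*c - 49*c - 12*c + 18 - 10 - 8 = 8*c^3 + c^2*(62*a - 10) + c*(-16*a^2 - 212*a - 52)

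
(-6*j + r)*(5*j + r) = -30*j^2 - j*r + r^2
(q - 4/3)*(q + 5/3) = q^2 + q/3 - 20/9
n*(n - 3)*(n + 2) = n^3 - n^2 - 6*n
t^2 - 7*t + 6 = (t - 6)*(t - 1)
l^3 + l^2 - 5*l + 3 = (l - 1)^2*(l + 3)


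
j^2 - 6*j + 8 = (j - 4)*(j - 2)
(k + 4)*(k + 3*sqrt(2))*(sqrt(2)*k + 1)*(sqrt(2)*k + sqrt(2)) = 2*k^4 + 7*sqrt(2)*k^3 + 10*k^3 + 14*k^2 + 35*sqrt(2)*k^2 + 30*k + 28*sqrt(2)*k + 24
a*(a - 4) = a^2 - 4*a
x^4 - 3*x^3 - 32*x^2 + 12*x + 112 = (x - 7)*(x - 2)*(x + 2)*(x + 4)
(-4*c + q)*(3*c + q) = -12*c^2 - c*q + q^2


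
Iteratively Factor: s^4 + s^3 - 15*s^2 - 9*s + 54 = (s + 3)*(s^3 - 2*s^2 - 9*s + 18) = (s - 2)*(s + 3)*(s^2 - 9) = (s - 3)*(s - 2)*(s + 3)*(s + 3)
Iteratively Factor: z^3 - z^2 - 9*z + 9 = (z - 1)*(z^2 - 9) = (z - 1)*(z + 3)*(z - 3)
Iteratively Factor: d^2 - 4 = (d + 2)*(d - 2)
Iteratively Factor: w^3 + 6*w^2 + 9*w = (w + 3)*(w^2 + 3*w) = (w + 3)^2*(w)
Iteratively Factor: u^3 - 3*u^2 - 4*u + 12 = (u - 3)*(u^2 - 4) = (u - 3)*(u - 2)*(u + 2)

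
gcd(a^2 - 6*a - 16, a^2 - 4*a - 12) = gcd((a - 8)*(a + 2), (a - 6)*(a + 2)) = a + 2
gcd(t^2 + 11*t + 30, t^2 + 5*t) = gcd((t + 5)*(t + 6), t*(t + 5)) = t + 5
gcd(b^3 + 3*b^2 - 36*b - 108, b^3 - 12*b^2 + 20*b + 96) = b - 6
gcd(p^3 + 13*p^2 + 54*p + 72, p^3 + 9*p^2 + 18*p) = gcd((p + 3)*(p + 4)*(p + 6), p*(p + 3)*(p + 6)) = p^2 + 9*p + 18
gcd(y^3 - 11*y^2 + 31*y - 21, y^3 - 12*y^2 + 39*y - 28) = y^2 - 8*y + 7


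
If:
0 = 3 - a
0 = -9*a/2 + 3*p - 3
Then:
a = 3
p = 11/2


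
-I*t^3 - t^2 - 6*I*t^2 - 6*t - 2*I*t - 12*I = (t + 6)*(t - 2*I)*(-I*t + 1)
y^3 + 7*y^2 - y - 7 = (y - 1)*(y + 1)*(y + 7)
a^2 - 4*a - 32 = (a - 8)*(a + 4)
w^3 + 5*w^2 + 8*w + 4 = (w + 1)*(w + 2)^2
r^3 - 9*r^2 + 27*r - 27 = (r - 3)^3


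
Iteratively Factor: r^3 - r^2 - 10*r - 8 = (r + 2)*(r^2 - 3*r - 4) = (r - 4)*(r + 2)*(r + 1)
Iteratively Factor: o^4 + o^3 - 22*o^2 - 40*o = (o - 5)*(o^3 + 6*o^2 + 8*o) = (o - 5)*(o + 2)*(o^2 + 4*o) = (o - 5)*(o + 2)*(o + 4)*(o)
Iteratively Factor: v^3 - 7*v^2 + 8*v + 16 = (v - 4)*(v^2 - 3*v - 4) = (v - 4)^2*(v + 1)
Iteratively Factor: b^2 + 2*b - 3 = (b - 1)*(b + 3)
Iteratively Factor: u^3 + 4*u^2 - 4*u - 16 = (u + 4)*(u^2 - 4) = (u + 2)*(u + 4)*(u - 2)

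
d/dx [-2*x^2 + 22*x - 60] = 22 - 4*x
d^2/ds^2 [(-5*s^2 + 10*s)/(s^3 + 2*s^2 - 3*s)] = 10*(-s^3 + 6*s^2 + 3*s + 8)/(s^6 + 6*s^5 + 3*s^4 - 28*s^3 - 9*s^2 + 54*s - 27)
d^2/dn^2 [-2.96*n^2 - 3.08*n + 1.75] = -5.92000000000000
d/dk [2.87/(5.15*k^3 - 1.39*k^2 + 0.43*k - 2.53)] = (-44.3415*k^2 + 7.9786*k - 1.2341)/(5.15*k^3 - 1.39*k^2 + 0.43*k - 2.53)^2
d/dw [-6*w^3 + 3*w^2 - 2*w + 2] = -18*w^2 + 6*w - 2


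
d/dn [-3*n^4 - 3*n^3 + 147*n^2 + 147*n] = -12*n^3 - 9*n^2 + 294*n + 147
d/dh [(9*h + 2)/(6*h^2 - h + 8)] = (54*h^2 - 9*h - (9*h + 2)*(12*h - 1) + 72)/(6*h^2 - h + 8)^2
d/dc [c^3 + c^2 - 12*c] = 3*c^2 + 2*c - 12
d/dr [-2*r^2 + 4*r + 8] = 4 - 4*r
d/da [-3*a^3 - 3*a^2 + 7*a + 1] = -9*a^2 - 6*a + 7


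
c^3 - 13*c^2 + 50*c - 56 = (c - 7)*(c - 4)*(c - 2)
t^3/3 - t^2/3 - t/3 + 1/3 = (t/3 + 1/3)*(t - 1)^2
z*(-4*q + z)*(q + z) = -4*q^2*z - 3*q*z^2 + z^3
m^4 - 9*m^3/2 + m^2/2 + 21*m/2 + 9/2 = (m - 3)^2*(m + 1/2)*(m + 1)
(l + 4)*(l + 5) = l^2 + 9*l + 20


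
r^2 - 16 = (r - 4)*(r + 4)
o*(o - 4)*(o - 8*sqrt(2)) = o^3 - 8*sqrt(2)*o^2 - 4*o^2 + 32*sqrt(2)*o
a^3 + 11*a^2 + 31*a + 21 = (a + 1)*(a + 3)*(a + 7)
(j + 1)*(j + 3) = j^2 + 4*j + 3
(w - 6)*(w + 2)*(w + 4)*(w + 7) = w^4 + 7*w^3 - 28*w^2 - 244*w - 336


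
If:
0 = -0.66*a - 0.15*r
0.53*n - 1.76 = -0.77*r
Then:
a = -0.227272727272727*r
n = 3.32075471698113 - 1.45283018867925*r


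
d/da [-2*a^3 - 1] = -6*a^2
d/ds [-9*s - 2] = -9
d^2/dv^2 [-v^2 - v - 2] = -2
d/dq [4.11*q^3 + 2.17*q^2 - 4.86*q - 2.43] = 12.33*q^2 + 4.34*q - 4.86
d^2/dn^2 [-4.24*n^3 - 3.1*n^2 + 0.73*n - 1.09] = -25.44*n - 6.2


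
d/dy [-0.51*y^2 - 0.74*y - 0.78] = -1.02*y - 0.74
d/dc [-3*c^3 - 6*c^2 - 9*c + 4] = -9*c^2 - 12*c - 9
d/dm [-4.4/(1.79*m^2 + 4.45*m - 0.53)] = (15.752*m + 19.58)/(1.79*m^2 + 4.45*m - 0.53)^2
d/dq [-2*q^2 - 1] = -4*q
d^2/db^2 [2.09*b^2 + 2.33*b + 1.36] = 4.18000000000000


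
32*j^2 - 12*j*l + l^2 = (-8*j + l)*(-4*j + l)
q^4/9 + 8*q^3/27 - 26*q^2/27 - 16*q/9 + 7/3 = (q/3 + 1)^2*(q - 7/3)*(q - 1)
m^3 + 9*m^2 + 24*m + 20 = (m + 2)^2*(m + 5)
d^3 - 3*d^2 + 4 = (d - 2)^2*(d + 1)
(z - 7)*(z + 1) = z^2 - 6*z - 7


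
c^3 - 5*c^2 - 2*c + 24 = (c - 4)*(c - 3)*(c + 2)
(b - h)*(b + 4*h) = b^2 + 3*b*h - 4*h^2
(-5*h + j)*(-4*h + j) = 20*h^2 - 9*h*j + j^2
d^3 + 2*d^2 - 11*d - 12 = (d - 3)*(d + 1)*(d + 4)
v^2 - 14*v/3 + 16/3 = (v - 8/3)*(v - 2)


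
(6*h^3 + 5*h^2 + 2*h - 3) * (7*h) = 42*h^4 + 35*h^3 + 14*h^2 - 21*h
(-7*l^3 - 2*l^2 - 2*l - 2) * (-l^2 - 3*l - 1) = 7*l^5 + 23*l^4 + 15*l^3 + 10*l^2 + 8*l + 2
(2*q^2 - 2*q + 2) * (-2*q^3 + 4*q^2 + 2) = -4*q^5 + 12*q^4 - 12*q^3 + 12*q^2 - 4*q + 4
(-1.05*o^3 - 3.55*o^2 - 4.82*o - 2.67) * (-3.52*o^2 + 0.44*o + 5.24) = 3.696*o^5 + 12.034*o^4 + 9.9024*o^3 - 11.3244*o^2 - 26.4316*o - 13.9908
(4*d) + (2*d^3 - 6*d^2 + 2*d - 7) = 2*d^3 - 6*d^2 + 6*d - 7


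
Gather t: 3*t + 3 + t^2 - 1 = t^2 + 3*t + 2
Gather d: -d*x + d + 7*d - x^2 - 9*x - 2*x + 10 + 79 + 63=d*(8 - x) - x^2 - 11*x + 152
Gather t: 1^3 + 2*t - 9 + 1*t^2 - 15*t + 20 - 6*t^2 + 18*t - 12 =-5*t^2 + 5*t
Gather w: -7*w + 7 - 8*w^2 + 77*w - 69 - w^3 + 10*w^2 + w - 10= -w^3 + 2*w^2 + 71*w - 72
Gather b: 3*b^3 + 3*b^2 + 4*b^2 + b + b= 3*b^3 + 7*b^2 + 2*b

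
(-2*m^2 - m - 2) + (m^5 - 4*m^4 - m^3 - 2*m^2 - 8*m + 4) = m^5 - 4*m^4 - m^3 - 4*m^2 - 9*m + 2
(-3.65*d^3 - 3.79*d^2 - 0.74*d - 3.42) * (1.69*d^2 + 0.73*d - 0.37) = -6.1685*d^5 - 9.0696*d^4 - 2.6668*d^3 - 4.9177*d^2 - 2.2228*d + 1.2654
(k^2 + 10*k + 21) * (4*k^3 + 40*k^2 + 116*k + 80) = 4*k^5 + 80*k^4 + 600*k^3 + 2080*k^2 + 3236*k + 1680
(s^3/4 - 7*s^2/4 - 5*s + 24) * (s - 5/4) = s^4/4 - 33*s^3/16 - 45*s^2/16 + 121*s/4 - 30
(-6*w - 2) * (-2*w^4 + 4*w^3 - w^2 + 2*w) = 12*w^5 - 20*w^4 - 2*w^3 - 10*w^2 - 4*w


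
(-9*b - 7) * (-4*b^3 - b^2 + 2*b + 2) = 36*b^4 + 37*b^3 - 11*b^2 - 32*b - 14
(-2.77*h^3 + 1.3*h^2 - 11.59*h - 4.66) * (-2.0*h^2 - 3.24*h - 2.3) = 5.54*h^5 + 6.3748*h^4 + 25.339*h^3 + 43.8816*h^2 + 41.7554*h + 10.718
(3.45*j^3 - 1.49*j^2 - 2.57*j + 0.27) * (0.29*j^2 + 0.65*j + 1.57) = 1.0005*j^5 + 1.8104*j^4 + 3.7027*j^3 - 3.9315*j^2 - 3.8594*j + 0.4239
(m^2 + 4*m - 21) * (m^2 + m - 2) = m^4 + 5*m^3 - 19*m^2 - 29*m + 42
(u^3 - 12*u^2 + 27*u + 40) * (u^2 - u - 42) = u^5 - 13*u^4 - 3*u^3 + 517*u^2 - 1174*u - 1680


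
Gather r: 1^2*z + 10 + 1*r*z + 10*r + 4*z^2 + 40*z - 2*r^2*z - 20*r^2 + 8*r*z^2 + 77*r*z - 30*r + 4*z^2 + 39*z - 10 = r^2*(-2*z - 20) + r*(8*z^2 + 78*z - 20) + 8*z^2 + 80*z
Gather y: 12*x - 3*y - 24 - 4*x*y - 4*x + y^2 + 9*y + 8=8*x + y^2 + y*(6 - 4*x) - 16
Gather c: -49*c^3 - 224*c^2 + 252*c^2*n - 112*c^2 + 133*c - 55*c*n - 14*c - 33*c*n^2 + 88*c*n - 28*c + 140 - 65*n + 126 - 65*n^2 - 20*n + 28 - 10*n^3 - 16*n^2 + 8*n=-49*c^3 + c^2*(252*n - 336) + c*(-33*n^2 + 33*n + 91) - 10*n^3 - 81*n^2 - 77*n + 294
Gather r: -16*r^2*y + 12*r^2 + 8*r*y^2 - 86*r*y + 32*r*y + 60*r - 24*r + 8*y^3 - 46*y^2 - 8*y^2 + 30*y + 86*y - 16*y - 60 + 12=r^2*(12 - 16*y) + r*(8*y^2 - 54*y + 36) + 8*y^3 - 54*y^2 + 100*y - 48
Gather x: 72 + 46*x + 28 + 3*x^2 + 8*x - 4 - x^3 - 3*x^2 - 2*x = -x^3 + 52*x + 96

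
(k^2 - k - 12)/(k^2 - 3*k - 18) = (k - 4)/(k - 6)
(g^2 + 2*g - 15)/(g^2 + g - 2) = (g^2 + 2*g - 15)/(g^2 + g - 2)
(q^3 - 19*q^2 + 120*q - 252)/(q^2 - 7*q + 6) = (q^2 - 13*q + 42)/(q - 1)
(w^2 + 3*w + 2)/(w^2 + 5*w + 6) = (w + 1)/(w + 3)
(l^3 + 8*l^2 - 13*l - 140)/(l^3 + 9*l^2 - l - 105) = (l - 4)/(l - 3)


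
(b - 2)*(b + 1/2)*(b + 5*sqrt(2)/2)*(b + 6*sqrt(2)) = b^4 - 3*b^3/2 + 17*sqrt(2)*b^3/2 - 51*sqrt(2)*b^2/4 + 29*b^2 - 45*b - 17*sqrt(2)*b/2 - 30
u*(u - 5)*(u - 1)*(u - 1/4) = u^4 - 25*u^3/4 + 13*u^2/2 - 5*u/4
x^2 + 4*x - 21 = (x - 3)*(x + 7)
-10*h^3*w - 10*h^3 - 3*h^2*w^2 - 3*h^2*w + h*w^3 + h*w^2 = (-5*h + w)*(2*h + w)*(h*w + h)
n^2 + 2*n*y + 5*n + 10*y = (n + 5)*(n + 2*y)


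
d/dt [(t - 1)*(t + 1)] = 2*t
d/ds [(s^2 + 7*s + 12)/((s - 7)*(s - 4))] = 2*(-9*s^2 + 16*s + 164)/(s^4 - 22*s^3 + 177*s^2 - 616*s + 784)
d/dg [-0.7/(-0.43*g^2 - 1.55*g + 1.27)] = (-0.602*g - 1.085)/(0.43*g^2 + 1.55*g - 1.27)^2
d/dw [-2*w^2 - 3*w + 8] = -4*w - 3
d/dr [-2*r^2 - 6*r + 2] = -4*r - 6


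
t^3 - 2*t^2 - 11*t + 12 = (t - 4)*(t - 1)*(t + 3)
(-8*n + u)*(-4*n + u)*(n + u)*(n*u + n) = 32*n^4*u + 32*n^4 + 20*n^3*u^2 + 20*n^3*u - 11*n^2*u^3 - 11*n^2*u^2 + n*u^4 + n*u^3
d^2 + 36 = (d - 6*I)*(d + 6*I)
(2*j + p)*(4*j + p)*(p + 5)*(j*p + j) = 8*j^3*p^2 + 48*j^3*p + 40*j^3 + 6*j^2*p^3 + 36*j^2*p^2 + 30*j^2*p + j*p^4 + 6*j*p^3 + 5*j*p^2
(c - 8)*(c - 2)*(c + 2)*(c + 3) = c^4 - 5*c^3 - 28*c^2 + 20*c + 96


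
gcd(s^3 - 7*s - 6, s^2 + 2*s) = s + 2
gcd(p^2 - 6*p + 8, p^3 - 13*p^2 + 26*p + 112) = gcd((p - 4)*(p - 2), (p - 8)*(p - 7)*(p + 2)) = 1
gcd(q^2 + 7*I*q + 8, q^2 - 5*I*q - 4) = q - I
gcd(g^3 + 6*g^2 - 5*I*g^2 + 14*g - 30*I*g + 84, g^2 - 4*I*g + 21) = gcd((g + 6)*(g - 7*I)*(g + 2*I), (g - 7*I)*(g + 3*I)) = g - 7*I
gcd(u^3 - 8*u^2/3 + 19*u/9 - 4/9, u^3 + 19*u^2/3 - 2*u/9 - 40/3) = u - 4/3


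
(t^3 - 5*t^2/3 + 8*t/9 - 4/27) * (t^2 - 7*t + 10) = t^5 - 26*t^4/3 + 203*t^3/9 - 622*t^2/27 + 268*t/27 - 40/27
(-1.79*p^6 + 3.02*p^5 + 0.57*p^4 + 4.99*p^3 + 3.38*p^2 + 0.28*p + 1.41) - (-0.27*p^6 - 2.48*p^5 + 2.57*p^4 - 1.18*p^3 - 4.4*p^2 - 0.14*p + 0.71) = -1.52*p^6 + 5.5*p^5 - 2.0*p^4 + 6.17*p^3 + 7.78*p^2 + 0.42*p + 0.7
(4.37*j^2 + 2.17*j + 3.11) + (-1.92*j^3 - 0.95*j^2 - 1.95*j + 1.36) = -1.92*j^3 + 3.42*j^2 + 0.22*j + 4.47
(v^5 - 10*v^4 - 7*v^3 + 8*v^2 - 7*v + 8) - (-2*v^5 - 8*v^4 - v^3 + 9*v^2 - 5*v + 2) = 3*v^5 - 2*v^4 - 6*v^3 - v^2 - 2*v + 6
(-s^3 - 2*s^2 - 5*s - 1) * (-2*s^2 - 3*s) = 2*s^5 + 7*s^4 + 16*s^3 + 17*s^2 + 3*s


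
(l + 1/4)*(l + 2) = l^2 + 9*l/4 + 1/2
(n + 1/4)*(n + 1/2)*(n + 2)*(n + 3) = n^4 + 23*n^3/4 + 79*n^2/8 + 41*n/8 + 3/4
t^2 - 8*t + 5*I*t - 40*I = (t - 8)*(t + 5*I)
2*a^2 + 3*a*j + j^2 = (a + j)*(2*a + j)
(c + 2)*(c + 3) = c^2 + 5*c + 6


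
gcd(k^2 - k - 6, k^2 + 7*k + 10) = k + 2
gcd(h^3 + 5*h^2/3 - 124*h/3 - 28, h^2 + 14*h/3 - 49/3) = h + 7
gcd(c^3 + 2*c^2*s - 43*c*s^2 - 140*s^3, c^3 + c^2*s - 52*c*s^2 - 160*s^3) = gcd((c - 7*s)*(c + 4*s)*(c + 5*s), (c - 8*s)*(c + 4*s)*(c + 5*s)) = c^2 + 9*c*s + 20*s^2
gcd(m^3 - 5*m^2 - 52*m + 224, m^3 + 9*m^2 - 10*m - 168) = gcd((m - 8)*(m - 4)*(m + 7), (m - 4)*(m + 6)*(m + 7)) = m^2 + 3*m - 28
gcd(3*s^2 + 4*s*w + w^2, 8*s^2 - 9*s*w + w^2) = 1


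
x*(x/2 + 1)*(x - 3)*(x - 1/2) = x^4/2 - 3*x^3/4 - 11*x^2/4 + 3*x/2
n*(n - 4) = n^2 - 4*n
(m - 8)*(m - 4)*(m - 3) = m^3 - 15*m^2 + 68*m - 96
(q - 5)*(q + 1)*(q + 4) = q^3 - 21*q - 20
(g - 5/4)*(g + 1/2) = g^2 - 3*g/4 - 5/8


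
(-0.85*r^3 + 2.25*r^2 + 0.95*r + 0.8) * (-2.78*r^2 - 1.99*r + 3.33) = 2.363*r^5 - 4.5635*r^4 - 9.949*r^3 + 3.378*r^2 + 1.5715*r + 2.664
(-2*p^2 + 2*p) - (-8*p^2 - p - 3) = 6*p^2 + 3*p + 3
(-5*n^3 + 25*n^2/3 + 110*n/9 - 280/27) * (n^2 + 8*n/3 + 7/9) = -5*n^5 - 5*n^4 + 275*n^3/9 + 775*n^2/27 - 490*n/27 - 1960/243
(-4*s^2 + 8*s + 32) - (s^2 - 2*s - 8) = -5*s^2 + 10*s + 40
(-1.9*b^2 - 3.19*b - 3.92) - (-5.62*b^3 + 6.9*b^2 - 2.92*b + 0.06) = 5.62*b^3 - 8.8*b^2 - 0.27*b - 3.98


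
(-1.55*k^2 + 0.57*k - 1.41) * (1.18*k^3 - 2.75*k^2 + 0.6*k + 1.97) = -1.829*k^5 + 4.9351*k^4 - 4.1613*k^3 + 1.166*k^2 + 0.2769*k - 2.7777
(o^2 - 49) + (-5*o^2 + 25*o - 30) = -4*o^2 + 25*o - 79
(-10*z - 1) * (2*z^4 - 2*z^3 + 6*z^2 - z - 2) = -20*z^5 + 18*z^4 - 58*z^3 + 4*z^2 + 21*z + 2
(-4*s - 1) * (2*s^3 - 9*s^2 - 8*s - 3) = -8*s^4 + 34*s^3 + 41*s^2 + 20*s + 3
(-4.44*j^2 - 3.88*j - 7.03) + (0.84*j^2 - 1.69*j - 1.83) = -3.6*j^2 - 5.57*j - 8.86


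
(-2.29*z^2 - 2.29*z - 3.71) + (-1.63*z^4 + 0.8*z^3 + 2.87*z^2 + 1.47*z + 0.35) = -1.63*z^4 + 0.8*z^3 + 0.58*z^2 - 0.82*z - 3.36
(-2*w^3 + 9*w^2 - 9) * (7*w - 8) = -14*w^4 + 79*w^3 - 72*w^2 - 63*w + 72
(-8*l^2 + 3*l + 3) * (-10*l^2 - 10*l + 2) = 80*l^4 + 50*l^3 - 76*l^2 - 24*l + 6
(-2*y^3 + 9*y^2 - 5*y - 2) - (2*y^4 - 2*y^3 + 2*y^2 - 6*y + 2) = -2*y^4 + 7*y^2 + y - 4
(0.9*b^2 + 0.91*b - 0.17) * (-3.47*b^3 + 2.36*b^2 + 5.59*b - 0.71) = -3.123*b^5 - 1.0337*b^4 + 7.7685*b^3 + 4.0467*b^2 - 1.5964*b + 0.1207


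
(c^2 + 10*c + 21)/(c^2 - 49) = (c + 3)/(c - 7)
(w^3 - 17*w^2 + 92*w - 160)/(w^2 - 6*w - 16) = (w^2 - 9*w + 20)/(w + 2)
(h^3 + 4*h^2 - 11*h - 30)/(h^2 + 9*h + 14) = (h^2 + 2*h - 15)/(h + 7)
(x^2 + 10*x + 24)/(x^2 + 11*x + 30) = (x + 4)/(x + 5)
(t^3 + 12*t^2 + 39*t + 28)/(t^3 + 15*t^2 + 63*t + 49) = (t + 4)/(t + 7)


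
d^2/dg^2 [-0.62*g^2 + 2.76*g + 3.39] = -1.24000000000000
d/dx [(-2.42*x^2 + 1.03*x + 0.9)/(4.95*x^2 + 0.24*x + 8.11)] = (-5.6793*x^2 - 48.1624*x + 8.1373)/(24.5025*x^4 + 2.376*x^3 + 80.3466*x^2 + 3.8928*x + 65.7721)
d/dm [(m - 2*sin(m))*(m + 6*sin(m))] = 4*m*cos(m) + 2*m + 4*sin(m) - 12*sin(2*m)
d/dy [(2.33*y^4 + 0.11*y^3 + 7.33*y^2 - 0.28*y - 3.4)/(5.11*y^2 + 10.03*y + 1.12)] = (23.8126*y^5 + 70.6718*y^4 + 12.645*y^3 + 75.3203*y^2 + 51.1672*y + 33.7884)/(26.1121*y^4 + 102.5066*y^3 + 112.0473*y^2 + 22.4672*y + 1.2544)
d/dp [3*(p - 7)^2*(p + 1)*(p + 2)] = 12*p^3 - 99*p^2 + 54*p + 357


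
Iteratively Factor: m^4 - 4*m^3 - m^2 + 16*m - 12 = (m - 2)*(m^3 - 2*m^2 - 5*m + 6) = (m - 2)*(m + 2)*(m^2 - 4*m + 3) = (m - 2)*(m - 1)*(m + 2)*(m - 3)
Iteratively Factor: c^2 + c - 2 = (c + 2)*(c - 1)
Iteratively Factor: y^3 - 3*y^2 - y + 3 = (y - 3)*(y^2 - 1) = (y - 3)*(y - 1)*(y + 1)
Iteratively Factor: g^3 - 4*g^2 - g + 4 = (g + 1)*(g^2 - 5*g + 4) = (g - 4)*(g + 1)*(g - 1)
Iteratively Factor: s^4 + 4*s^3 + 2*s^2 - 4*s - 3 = (s + 1)*(s^3 + 3*s^2 - s - 3) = (s + 1)^2*(s^2 + 2*s - 3) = (s - 1)*(s + 1)^2*(s + 3)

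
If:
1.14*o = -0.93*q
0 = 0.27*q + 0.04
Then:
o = 0.12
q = -0.15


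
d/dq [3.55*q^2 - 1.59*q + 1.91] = 7.1*q - 1.59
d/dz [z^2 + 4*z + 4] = 2*z + 4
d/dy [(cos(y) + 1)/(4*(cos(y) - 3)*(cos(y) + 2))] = (cos(y)^2 + 2*cos(y) + 5)*sin(y)/(4*(cos(y) - 3)^2*(cos(y) + 2)^2)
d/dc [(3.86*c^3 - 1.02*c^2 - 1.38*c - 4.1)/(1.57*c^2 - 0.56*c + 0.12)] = (6.0602*c^4 - 4.3232*c^3 + 4.1274*c^2 + 12.6292*c - 2.4616)/(2.4649*c^4 - 1.7584*c^3 + 0.6904*c^2 - 0.1344*c + 0.0144)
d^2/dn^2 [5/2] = 0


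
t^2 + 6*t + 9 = (t + 3)^2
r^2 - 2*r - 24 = (r - 6)*(r + 4)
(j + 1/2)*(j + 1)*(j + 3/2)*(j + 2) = j^4 + 5*j^3 + 35*j^2/4 + 25*j/4 + 3/2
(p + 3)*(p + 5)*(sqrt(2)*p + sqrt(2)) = sqrt(2)*p^3 + 9*sqrt(2)*p^2 + 23*sqrt(2)*p + 15*sqrt(2)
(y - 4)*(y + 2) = y^2 - 2*y - 8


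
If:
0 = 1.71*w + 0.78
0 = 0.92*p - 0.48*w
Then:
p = -0.24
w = -0.46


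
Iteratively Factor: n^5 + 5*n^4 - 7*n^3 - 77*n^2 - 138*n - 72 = (n + 3)*(n^4 + 2*n^3 - 13*n^2 - 38*n - 24) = (n - 4)*(n + 3)*(n^3 + 6*n^2 + 11*n + 6) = (n - 4)*(n + 3)^2*(n^2 + 3*n + 2) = (n - 4)*(n + 2)*(n + 3)^2*(n + 1)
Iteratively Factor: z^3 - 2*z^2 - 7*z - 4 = (z + 1)*(z^2 - 3*z - 4) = (z + 1)^2*(z - 4)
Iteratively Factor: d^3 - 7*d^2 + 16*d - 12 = (d - 3)*(d^2 - 4*d + 4) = (d - 3)*(d - 2)*(d - 2)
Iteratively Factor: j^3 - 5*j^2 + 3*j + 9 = (j - 3)*(j^2 - 2*j - 3) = (j - 3)*(j + 1)*(j - 3)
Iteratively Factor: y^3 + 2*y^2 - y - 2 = (y + 1)*(y^2 + y - 2) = (y + 1)*(y + 2)*(y - 1)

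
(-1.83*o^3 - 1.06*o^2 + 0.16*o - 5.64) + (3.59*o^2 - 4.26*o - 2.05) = -1.83*o^3 + 2.53*o^2 - 4.1*o - 7.69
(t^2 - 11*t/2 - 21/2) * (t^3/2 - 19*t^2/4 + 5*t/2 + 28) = t^5/2 - 15*t^4/2 + 187*t^3/8 + 513*t^2/8 - 721*t/4 - 294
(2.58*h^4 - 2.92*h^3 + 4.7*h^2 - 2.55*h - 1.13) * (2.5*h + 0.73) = 6.45*h^5 - 5.4166*h^4 + 9.6184*h^3 - 2.944*h^2 - 4.6865*h - 0.8249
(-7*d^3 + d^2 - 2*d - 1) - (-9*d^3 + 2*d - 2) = 2*d^3 + d^2 - 4*d + 1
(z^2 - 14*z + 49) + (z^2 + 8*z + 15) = 2*z^2 - 6*z + 64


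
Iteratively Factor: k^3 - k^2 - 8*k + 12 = (k + 3)*(k^2 - 4*k + 4) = (k - 2)*(k + 3)*(k - 2)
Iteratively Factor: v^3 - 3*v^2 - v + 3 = (v - 1)*(v^2 - 2*v - 3) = (v - 1)*(v + 1)*(v - 3)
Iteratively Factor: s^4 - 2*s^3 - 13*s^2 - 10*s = (s + 1)*(s^3 - 3*s^2 - 10*s) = (s - 5)*(s + 1)*(s^2 + 2*s) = (s - 5)*(s + 1)*(s + 2)*(s)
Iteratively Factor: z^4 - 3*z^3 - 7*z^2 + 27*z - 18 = (z - 3)*(z^3 - 7*z + 6) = (z - 3)*(z + 3)*(z^2 - 3*z + 2) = (z - 3)*(z - 2)*(z + 3)*(z - 1)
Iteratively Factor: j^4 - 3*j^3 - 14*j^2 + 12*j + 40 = (j - 2)*(j^3 - j^2 - 16*j - 20) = (j - 2)*(j + 2)*(j^2 - 3*j - 10) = (j - 2)*(j + 2)^2*(j - 5)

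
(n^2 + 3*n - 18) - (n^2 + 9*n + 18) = -6*n - 36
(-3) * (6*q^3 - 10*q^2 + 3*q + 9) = -18*q^3 + 30*q^2 - 9*q - 27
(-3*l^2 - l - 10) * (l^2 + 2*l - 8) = -3*l^4 - 7*l^3 + 12*l^2 - 12*l + 80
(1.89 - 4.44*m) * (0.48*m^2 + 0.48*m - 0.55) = -2.1312*m^3 - 1.224*m^2 + 3.3492*m - 1.0395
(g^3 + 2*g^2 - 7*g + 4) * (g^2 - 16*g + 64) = g^5 - 14*g^4 + 25*g^3 + 244*g^2 - 512*g + 256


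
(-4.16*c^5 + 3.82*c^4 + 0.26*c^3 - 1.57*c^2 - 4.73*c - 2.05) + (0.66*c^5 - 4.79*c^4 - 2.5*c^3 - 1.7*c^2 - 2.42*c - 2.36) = -3.5*c^5 - 0.97*c^4 - 2.24*c^3 - 3.27*c^2 - 7.15*c - 4.41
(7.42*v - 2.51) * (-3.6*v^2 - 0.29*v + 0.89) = -26.712*v^3 + 6.8842*v^2 + 7.3317*v - 2.2339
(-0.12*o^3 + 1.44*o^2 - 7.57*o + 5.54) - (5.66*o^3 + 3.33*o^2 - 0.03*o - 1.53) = -5.78*o^3 - 1.89*o^2 - 7.54*o + 7.07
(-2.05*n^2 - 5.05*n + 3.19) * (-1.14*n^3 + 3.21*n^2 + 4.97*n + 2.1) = 2.337*n^5 - 0.8235*n^4 - 30.0356*n^3 - 19.1636*n^2 + 5.2493*n + 6.699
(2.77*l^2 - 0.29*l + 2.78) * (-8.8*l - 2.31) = -24.376*l^3 - 3.8467*l^2 - 23.7941*l - 6.4218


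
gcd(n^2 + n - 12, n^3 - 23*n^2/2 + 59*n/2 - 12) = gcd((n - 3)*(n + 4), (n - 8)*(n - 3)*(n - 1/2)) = n - 3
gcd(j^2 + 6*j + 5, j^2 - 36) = 1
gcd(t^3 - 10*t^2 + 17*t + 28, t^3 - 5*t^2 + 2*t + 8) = t^2 - 3*t - 4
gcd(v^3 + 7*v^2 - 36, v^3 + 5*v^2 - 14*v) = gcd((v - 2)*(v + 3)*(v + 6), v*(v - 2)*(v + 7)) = v - 2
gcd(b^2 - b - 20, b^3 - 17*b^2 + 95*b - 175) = b - 5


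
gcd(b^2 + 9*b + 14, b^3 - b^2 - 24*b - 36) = b + 2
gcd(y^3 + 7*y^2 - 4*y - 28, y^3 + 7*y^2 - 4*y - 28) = y^3 + 7*y^2 - 4*y - 28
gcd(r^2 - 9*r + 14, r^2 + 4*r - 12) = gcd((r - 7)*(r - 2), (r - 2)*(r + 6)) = r - 2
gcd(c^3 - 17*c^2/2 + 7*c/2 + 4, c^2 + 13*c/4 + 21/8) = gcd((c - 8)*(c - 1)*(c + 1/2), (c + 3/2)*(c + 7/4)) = 1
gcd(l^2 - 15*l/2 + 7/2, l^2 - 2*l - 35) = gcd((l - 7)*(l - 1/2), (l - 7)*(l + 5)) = l - 7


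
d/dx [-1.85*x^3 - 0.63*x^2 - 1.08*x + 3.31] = -5.55*x^2 - 1.26*x - 1.08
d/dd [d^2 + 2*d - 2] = 2*d + 2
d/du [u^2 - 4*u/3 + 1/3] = 2*u - 4/3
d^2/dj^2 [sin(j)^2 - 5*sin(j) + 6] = 5*sin(j) + 2*cos(2*j)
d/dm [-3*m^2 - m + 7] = -6*m - 1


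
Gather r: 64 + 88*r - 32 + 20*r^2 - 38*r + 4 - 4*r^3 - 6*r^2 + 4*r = -4*r^3 + 14*r^2 + 54*r + 36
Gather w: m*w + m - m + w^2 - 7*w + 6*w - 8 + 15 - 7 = w^2 + w*(m - 1)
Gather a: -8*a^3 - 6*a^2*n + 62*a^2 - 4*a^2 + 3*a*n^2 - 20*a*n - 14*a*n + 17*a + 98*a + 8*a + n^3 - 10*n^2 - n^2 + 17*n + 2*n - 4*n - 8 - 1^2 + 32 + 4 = -8*a^3 + a^2*(58 - 6*n) + a*(3*n^2 - 34*n + 123) + n^3 - 11*n^2 + 15*n + 27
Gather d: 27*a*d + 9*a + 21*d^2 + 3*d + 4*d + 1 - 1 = 9*a + 21*d^2 + d*(27*a + 7)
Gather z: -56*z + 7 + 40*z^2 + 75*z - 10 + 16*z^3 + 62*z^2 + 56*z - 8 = 16*z^3 + 102*z^2 + 75*z - 11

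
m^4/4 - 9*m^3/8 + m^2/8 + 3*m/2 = m*(m/4 + 1/4)*(m - 4)*(m - 3/2)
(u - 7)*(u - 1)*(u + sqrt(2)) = u^3 - 8*u^2 + sqrt(2)*u^2 - 8*sqrt(2)*u + 7*u + 7*sqrt(2)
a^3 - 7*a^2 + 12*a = a*(a - 4)*(a - 3)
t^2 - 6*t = t*(t - 6)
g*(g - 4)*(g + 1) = g^3 - 3*g^2 - 4*g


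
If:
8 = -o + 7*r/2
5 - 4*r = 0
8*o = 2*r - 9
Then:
No Solution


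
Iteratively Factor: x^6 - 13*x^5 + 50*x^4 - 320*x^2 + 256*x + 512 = (x + 1)*(x^5 - 14*x^4 + 64*x^3 - 64*x^2 - 256*x + 512) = (x - 4)*(x + 1)*(x^4 - 10*x^3 + 24*x^2 + 32*x - 128) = (x - 4)*(x + 1)*(x + 2)*(x^3 - 12*x^2 + 48*x - 64) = (x - 4)^2*(x + 1)*(x + 2)*(x^2 - 8*x + 16) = (x - 4)^3*(x + 1)*(x + 2)*(x - 4)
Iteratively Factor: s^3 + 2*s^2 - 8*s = (s - 2)*(s^2 + 4*s) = s*(s - 2)*(s + 4)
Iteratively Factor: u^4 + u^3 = (u)*(u^3 + u^2) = u^2*(u^2 + u) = u^3*(u + 1)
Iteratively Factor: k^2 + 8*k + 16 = (k + 4)*(k + 4)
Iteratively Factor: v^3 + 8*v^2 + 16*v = (v + 4)*(v^2 + 4*v) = (v + 4)^2*(v)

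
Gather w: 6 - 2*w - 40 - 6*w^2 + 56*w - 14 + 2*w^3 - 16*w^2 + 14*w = 2*w^3 - 22*w^2 + 68*w - 48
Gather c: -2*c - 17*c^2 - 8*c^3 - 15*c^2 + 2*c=-8*c^3 - 32*c^2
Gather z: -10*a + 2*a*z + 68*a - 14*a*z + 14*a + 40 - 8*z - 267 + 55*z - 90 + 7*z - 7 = 72*a + z*(54 - 12*a) - 324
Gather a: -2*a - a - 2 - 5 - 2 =-3*a - 9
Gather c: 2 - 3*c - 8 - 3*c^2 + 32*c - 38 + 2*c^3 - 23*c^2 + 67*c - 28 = 2*c^3 - 26*c^2 + 96*c - 72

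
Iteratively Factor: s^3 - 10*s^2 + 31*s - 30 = (s - 5)*(s^2 - 5*s + 6) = (s - 5)*(s - 2)*(s - 3)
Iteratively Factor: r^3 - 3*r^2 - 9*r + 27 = (r - 3)*(r^2 - 9) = (r - 3)*(r + 3)*(r - 3)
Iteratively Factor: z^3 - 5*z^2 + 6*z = (z - 3)*(z^2 - 2*z) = (z - 3)*(z - 2)*(z)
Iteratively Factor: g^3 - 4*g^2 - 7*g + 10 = (g - 5)*(g^2 + g - 2) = (g - 5)*(g - 1)*(g + 2)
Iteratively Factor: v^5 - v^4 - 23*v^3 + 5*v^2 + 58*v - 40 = (v - 1)*(v^4 - 23*v^2 - 18*v + 40) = (v - 1)*(v + 4)*(v^3 - 4*v^2 - 7*v + 10) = (v - 1)*(v + 2)*(v + 4)*(v^2 - 6*v + 5) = (v - 1)^2*(v + 2)*(v + 4)*(v - 5)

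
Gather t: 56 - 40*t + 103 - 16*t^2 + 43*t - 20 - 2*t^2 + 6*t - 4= -18*t^2 + 9*t + 135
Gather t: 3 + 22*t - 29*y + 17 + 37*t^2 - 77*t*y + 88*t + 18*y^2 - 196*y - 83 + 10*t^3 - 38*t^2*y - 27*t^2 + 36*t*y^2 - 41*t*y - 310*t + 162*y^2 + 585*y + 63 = 10*t^3 + t^2*(10 - 38*y) + t*(36*y^2 - 118*y - 200) + 180*y^2 + 360*y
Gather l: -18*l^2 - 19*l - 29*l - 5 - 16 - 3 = -18*l^2 - 48*l - 24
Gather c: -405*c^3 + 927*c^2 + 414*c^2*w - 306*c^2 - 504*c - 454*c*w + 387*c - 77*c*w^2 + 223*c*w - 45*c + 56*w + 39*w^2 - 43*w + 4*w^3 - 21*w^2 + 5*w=-405*c^3 + c^2*(414*w + 621) + c*(-77*w^2 - 231*w - 162) + 4*w^3 + 18*w^2 + 18*w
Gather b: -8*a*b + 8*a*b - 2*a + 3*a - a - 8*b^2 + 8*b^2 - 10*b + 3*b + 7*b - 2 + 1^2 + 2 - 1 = 0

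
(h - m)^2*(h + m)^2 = h^4 - 2*h^2*m^2 + m^4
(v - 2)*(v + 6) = v^2 + 4*v - 12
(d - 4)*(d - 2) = d^2 - 6*d + 8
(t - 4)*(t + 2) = t^2 - 2*t - 8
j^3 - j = j*(j - 1)*(j + 1)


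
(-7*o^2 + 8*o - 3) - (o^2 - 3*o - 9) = -8*o^2 + 11*o + 6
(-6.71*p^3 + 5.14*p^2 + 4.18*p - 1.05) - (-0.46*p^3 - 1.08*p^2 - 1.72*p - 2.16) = -6.25*p^3 + 6.22*p^2 + 5.9*p + 1.11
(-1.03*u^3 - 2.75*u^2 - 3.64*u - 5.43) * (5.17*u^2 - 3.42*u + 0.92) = -5.3251*u^5 - 10.6949*u^4 - 10.3614*u^3 - 18.1543*u^2 + 15.2218*u - 4.9956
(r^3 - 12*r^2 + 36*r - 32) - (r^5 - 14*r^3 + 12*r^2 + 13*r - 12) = -r^5 + 15*r^3 - 24*r^2 + 23*r - 20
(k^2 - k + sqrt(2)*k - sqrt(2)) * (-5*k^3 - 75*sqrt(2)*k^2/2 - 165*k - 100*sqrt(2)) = -5*k^5 - 85*sqrt(2)*k^4/2 + 5*k^4 - 240*k^3 + 85*sqrt(2)*k^3/2 - 265*sqrt(2)*k^2 + 240*k^2 - 200*k + 265*sqrt(2)*k + 200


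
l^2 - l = l*(l - 1)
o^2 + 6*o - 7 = (o - 1)*(o + 7)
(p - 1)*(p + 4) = p^2 + 3*p - 4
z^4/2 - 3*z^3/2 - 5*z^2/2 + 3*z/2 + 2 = (z/2 + 1/2)*(z - 4)*(z - 1)*(z + 1)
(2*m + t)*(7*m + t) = 14*m^2 + 9*m*t + t^2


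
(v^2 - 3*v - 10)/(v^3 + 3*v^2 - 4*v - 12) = (v - 5)/(v^2 + v - 6)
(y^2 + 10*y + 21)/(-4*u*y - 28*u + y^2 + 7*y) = (y + 3)/(-4*u + y)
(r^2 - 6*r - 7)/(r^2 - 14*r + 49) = (r + 1)/(r - 7)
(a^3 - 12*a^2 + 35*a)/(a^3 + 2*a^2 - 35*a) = (a - 7)/(a + 7)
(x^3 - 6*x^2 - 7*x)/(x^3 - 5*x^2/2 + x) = 2*(x^2 - 6*x - 7)/(2*x^2 - 5*x + 2)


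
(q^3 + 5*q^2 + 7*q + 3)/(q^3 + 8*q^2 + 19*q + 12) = (q + 1)/(q + 4)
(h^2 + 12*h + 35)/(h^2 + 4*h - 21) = (h + 5)/(h - 3)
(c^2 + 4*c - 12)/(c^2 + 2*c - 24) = (c - 2)/(c - 4)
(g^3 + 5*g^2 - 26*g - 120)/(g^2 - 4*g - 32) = (g^2 + g - 30)/(g - 8)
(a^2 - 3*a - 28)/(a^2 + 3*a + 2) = (a^2 - 3*a - 28)/(a^2 + 3*a + 2)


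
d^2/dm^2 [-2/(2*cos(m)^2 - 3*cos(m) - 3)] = 2*(-16*sin(m)^4 + 41*sin(m)^2 - 27*cos(m)/2 + 9*cos(3*m)/2 + 5)/(2*sin(m)^2 + 3*cos(m) + 1)^3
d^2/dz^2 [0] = 0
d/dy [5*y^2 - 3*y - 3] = 10*y - 3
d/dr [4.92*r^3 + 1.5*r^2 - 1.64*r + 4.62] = 14.76*r^2 + 3.0*r - 1.64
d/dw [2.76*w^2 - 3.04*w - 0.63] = 5.52*w - 3.04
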